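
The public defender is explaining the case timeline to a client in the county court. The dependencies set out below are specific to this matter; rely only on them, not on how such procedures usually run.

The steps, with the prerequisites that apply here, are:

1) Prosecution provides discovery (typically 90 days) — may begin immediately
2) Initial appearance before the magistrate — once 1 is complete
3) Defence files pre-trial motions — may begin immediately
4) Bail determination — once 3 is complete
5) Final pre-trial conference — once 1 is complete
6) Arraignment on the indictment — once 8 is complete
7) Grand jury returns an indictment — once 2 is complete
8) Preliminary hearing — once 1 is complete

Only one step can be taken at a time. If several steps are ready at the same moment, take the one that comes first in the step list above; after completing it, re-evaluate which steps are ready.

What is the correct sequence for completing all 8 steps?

1 → 2 → 3 → 4 → 5 → 7 → 8 → 6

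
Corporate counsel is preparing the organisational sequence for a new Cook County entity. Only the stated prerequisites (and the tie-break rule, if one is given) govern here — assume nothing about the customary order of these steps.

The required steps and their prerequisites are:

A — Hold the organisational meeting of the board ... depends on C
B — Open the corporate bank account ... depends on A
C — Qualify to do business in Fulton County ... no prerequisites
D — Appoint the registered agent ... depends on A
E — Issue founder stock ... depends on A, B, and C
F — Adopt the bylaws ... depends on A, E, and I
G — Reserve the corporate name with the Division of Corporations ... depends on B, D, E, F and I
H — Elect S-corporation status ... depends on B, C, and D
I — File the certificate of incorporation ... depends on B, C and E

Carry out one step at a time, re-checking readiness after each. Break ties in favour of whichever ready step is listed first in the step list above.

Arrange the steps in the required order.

C has no prerequisites → C first.
A is the only step now ready → A.
B and D are both available; B is listed earlier → B.
Ready: D and E. D is listed earlier → D.
Now E and H have their prerequisites met. E is listed earlier, so E next.
Now H and I have their prerequisites met. H is listed earlier, so H next.
I is the only step now ready → I.
F needed A, E and I, now all done → F.
G needed B, D, E, F and I, now all done → G.

C, A, B, D, E, H, I, F, G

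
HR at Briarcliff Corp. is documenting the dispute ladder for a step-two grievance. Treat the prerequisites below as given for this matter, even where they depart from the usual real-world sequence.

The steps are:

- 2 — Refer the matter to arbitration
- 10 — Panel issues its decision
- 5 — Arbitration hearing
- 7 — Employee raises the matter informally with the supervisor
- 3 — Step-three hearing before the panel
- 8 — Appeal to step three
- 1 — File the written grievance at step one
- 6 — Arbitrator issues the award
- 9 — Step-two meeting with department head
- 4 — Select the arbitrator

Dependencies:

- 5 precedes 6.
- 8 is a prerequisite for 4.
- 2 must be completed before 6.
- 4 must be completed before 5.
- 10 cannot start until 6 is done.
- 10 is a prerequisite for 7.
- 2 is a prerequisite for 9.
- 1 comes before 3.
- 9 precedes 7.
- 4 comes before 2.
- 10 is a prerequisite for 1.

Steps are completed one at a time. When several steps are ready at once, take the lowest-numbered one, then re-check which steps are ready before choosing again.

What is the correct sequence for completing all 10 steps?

8 is the only step with nothing outstanding, so it goes first.
4 needed 8, now all done → 4.
Now 2 and 5 have their prerequisites met. 2 has the earlier label, so 2 next.
Now 5 and 9 have their prerequisites met. 5 has the earlier label, so 5 next.
6 now also ready, so the ready set is {6, 9}; 6 has the earlier label → 6.
10 now also ready, so the ready set is {9, 10}; 9 has the earlier label → 9.
10 is the only step now ready → 10.
Ready: 1 and 7. 1 has the earlier label → 1.
Ready: 3 and 7. 3 has the earlier label → 3.
7 needed 9 and 10, now all done → 7.

8 4 2 5 6 9 10 1 3 7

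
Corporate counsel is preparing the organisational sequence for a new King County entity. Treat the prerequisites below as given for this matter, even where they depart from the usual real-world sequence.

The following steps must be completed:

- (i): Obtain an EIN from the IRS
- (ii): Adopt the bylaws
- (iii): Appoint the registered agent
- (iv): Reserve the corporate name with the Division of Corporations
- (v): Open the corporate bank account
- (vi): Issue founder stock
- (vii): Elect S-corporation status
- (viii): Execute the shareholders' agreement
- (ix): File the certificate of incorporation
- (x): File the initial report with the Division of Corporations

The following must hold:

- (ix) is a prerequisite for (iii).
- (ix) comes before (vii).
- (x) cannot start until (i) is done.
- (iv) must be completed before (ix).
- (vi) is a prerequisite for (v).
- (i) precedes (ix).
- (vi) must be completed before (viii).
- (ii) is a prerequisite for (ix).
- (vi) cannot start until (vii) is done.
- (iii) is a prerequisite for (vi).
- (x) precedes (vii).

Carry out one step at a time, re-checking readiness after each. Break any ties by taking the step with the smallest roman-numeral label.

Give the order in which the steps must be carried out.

Nothing is required for (i), (ii) and (iv). (i) has the earlier label → (i) first.
(x) now also ready, so the ready set is {(ii), (iv), (x)}; (ii) has the earlier label → (ii).
(iv) and (x) are both available; (iv) has the earlier label → (iv).
(ix) now also ready, so the ready set is {(ix), (x)}; (ix) has the earlier label → (ix).
Ready: (iii) and (x). (iii) has the earlier label → (iii).
(x) needed (i), now all done → (x).
(vii) needed (ix) and (x), now all done → (vii).
Next only (vi) has its prerequisites met → (vi).
Now (v) and (viii) have their prerequisites met. (v) has the earlier label, so (v) next.
(viii) is the only step now ready → (viii).

(i), (ii), (iv), (ix), (iii), (x), (vii), (vi), (v), (viii)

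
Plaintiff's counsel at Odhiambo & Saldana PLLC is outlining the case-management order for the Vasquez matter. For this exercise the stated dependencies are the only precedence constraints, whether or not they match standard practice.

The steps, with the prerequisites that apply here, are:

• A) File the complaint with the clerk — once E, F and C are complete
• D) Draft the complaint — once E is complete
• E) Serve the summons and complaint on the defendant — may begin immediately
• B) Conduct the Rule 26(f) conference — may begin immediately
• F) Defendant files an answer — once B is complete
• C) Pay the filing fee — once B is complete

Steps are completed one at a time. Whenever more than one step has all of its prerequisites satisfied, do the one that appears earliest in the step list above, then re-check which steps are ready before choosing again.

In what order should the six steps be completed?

E and B have no prerequisites; E is listed earlier, so E is first.
D now also ready, so the ready set is {D, B}; D is listed earlier → D.
Next only B has its prerequisites met → B.
F and C are both available; F is listed earlier → F.
C needed B, now all done → C.
A needed E, F and C, now all done → A.

E D B F C A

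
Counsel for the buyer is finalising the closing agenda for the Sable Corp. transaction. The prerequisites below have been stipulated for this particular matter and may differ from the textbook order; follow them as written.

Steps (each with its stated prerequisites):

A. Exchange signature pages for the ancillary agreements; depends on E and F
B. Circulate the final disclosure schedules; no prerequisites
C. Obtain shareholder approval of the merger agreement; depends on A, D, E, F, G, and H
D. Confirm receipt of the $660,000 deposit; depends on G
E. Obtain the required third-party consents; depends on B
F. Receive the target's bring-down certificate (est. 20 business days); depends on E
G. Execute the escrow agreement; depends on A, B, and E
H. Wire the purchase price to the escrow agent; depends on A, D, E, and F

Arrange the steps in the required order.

B has no prerequisites → B first.
E needed B, now all done → E.
Next only F has its prerequisites met → F.
A is the only step now ready → A.
Next only G has its prerequisites met → G.
D needed G, now all done → D.
That leaves H as the only ready step → H.
That leaves C as the only ready step → C.

B, E, F, A, G, D, H, C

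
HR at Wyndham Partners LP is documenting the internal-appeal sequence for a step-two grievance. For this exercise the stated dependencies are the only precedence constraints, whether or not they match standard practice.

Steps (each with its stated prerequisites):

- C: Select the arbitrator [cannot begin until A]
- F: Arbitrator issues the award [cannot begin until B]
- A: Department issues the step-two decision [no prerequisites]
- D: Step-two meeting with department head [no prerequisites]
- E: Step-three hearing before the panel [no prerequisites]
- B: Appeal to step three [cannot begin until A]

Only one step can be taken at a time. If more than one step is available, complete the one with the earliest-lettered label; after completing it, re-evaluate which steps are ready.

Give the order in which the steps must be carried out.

A B C D E F

Nothing is required for A, D and E. A has the earlier label → A first.
Ready: B, C, D and E. B has the earlier label → B.
C, D, E and F are all available; C has the earlier label → C.
Ready: D, E and F. D has the earlier label → D.
Ready: E and F. E has the earlier label → E.
Next only F has its prerequisites met → F.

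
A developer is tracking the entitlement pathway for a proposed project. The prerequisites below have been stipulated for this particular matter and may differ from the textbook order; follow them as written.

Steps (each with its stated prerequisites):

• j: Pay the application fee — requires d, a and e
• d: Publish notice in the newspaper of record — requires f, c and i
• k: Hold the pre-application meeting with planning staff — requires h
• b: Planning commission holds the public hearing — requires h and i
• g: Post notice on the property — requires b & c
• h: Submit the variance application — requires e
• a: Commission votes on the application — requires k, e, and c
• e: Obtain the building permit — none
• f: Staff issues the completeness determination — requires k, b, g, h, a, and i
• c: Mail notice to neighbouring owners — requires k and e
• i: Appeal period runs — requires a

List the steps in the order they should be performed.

e h k c a i b g f d j

Only e has no prerequisites, so it is first.
That leaves h as the only ready step → h.
k needed h, now all done → k.
c needed k and e, now all done → c.
That leaves a as the only ready step → a.
i is the only step now ready → i.
Next only b has its prerequisites met → b.
g is the only step now ready → g.
f is the only step now ready → f.
d needed f, c and i, now all done → d.
Next only j has its prerequisites met → j.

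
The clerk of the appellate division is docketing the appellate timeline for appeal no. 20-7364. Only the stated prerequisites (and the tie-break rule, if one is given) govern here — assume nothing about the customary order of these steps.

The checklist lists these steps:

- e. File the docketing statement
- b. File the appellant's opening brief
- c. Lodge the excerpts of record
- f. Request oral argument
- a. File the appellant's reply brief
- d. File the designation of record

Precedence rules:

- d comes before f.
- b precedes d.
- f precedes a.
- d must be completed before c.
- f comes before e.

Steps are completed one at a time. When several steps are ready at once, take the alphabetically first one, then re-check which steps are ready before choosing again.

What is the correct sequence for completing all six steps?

Only b has no prerequisites, so it is first.
d is the only step now ready → d.
Ready: c and f. c has the earlier label → c.
That leaves f as the only ready step → f.
Ready: a and e. a has the earlier label → a.
e needed f, now all done → e.

b, d, c, f, a, e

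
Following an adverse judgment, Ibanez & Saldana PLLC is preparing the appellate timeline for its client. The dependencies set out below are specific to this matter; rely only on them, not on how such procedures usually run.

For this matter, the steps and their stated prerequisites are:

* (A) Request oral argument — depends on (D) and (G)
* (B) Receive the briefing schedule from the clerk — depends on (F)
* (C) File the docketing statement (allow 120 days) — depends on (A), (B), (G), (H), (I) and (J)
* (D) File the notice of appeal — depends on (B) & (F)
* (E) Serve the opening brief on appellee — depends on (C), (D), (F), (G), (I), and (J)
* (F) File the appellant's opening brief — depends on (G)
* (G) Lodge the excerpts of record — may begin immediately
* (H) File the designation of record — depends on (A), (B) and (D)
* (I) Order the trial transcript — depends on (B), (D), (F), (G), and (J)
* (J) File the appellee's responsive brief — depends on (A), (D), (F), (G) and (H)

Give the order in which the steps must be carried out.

(G), (F), (B), (D), (A), (H), (J), (I), (C), (E)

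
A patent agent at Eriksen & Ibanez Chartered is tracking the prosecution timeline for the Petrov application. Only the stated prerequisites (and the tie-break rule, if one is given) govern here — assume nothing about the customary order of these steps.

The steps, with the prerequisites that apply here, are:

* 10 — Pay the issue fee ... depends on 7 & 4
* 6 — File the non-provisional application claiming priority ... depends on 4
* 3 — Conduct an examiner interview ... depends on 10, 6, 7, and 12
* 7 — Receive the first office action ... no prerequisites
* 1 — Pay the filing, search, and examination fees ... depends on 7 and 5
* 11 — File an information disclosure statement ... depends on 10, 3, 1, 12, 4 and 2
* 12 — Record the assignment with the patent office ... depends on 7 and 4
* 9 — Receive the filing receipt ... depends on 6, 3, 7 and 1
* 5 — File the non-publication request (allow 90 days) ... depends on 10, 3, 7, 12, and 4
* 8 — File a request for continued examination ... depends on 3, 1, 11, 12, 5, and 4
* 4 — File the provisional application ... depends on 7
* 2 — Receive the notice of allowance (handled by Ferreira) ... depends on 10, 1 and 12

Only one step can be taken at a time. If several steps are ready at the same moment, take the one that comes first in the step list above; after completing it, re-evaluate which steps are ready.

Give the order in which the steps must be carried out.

7, 4, 10, 6, 12, 3, 5, 1, 9, 2, 11, 8

Only 7 has no prerequisites, so it is first.
4 needed 7, now all done → 4.
Now 10, 6 and 12 have their prerequisites met. 10 is listed earlier, so 10 next.
Now 6 and 12 have their prerequisites met. 6 is listed earlier, so 6 next.
That leaves 12 as the only ready step → 12.
3 needed 10, 6, 7 and 12, now all done → 3.
5 needed 10, 3, 7, 12 and 4, now all done → 5.
1 is the only step now ready → 1.
Now 9 and 2 have their prerequisites met. 9 is listed earlier, so 9 next.
Next only 2 has its prerequisites met → 2.
11 needed 10, 3, 1, 12, 4 and 2, now all done → 11.
8 is the only step now ready → 8.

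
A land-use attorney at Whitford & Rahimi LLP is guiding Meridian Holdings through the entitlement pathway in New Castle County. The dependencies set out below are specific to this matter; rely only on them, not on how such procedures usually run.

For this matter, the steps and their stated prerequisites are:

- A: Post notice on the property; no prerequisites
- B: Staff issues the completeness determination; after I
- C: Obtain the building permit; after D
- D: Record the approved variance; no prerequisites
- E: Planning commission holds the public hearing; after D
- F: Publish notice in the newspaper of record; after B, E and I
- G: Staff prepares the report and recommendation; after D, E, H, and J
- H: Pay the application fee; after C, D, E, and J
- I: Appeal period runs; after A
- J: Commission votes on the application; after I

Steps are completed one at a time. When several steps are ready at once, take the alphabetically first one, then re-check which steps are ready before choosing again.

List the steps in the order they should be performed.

Nothing is required for A and D. A has the earlier label → A first.
I now also ready, so the ready set is {D, I}; D has the earlier label → D.
C, E and I are all available; C has the earlier label → C.
Now E and I have their prerequisites met. E has the earlier label, so E next.
I needed A, now all done → I.
B and J are both available; B has the earlier label → B.
Now F and J have their prerequisites met. F has the earlier label, so F next.
Next only J has its prerequisites met → J.
H is the only step now ready → H.
That leaves G as the only ready step → G.

A D C E I B F J H G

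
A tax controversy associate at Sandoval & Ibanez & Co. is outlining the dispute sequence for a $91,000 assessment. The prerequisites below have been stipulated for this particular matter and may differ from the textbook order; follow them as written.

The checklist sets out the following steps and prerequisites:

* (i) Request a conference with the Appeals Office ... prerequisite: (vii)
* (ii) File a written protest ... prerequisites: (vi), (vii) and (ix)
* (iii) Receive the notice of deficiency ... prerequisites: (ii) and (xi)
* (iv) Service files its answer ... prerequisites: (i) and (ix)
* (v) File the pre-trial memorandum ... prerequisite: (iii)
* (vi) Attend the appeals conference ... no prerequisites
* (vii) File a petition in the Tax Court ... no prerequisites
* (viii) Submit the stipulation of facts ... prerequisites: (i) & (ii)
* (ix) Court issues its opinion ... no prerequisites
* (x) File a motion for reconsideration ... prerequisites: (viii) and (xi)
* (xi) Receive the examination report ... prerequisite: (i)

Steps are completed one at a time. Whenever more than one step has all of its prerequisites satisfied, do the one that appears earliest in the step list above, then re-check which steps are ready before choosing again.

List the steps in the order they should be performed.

Nothing is required for (vi), (vii) and (ix). (vi) is listed earlier → (vi) first.
Ready: (vii) and (ix). (vii) is listed earlier → (vii).
(i) now also ready, so the ready set is {(i), (ix)}; (i) is listed earlier → (i).
(xi) now also ready, so the ready set is {(ix), (xi)}; (ix) is listed earlier → (ix).
Ready: (ii), (iv) and (xi). (ii) is listed earlier → (ii).
(viii) now also ready, so the ready set is {(iv), (viii), (xi)}; (iv) is listed earlier → (iv).
(viii) and (xi) are both available; (viii) is listed earlier → (viii).
Next only (xi) has its prerequisites met → (xi).
(iii) and (x) are both available; (iii) is listed earlier → (iii).
(v) and (x) are both available; (v) is listed earlier → (v).
(x) needed (viii) and (xi), now all done → (x).

(vi), (vii), (i), (ix), (ii), (iv), (viii), (xi), (iii), (v), (x)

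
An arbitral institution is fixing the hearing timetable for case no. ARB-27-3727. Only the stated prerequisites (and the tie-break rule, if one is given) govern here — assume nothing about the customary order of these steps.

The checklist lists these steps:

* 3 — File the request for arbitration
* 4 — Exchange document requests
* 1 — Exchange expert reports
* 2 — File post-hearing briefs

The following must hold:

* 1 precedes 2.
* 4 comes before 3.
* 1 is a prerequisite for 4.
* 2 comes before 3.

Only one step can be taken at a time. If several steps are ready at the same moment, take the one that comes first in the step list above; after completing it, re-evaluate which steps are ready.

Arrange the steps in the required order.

Only 1 has no prerequisites, so it is first.
Ready: 4 and 2. 4 is listed earlier → 4.
2 needed 1, now all done → 2.
3 needed 4 and 2, now all done → 3.

1 → 4 → 2 → 3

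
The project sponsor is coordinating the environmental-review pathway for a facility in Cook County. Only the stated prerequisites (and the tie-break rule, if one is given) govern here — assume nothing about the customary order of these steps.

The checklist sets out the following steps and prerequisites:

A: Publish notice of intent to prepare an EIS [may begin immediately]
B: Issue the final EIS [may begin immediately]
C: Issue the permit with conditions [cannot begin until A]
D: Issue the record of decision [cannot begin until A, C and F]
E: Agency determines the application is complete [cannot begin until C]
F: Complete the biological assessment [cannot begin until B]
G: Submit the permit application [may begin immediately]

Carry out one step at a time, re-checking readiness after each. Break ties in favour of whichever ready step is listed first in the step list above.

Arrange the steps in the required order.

A → B → C → E → F → D → G

A, B and G have no prerequisites; A is listed earlier, so A is first.
Now B, C and G have their prerequisites met. B is listed earlier, so B next.
F now also ready, so the ready set is {C, F, G}; C is listed earlier → C.
E, F and G are all available; E is listed earlier → E.
Now F and G have their prerequisites met. F is listed earlier, so F next.
Ready: D and G. D is listed earlier → D.
Next only G has its prerequisites met → G.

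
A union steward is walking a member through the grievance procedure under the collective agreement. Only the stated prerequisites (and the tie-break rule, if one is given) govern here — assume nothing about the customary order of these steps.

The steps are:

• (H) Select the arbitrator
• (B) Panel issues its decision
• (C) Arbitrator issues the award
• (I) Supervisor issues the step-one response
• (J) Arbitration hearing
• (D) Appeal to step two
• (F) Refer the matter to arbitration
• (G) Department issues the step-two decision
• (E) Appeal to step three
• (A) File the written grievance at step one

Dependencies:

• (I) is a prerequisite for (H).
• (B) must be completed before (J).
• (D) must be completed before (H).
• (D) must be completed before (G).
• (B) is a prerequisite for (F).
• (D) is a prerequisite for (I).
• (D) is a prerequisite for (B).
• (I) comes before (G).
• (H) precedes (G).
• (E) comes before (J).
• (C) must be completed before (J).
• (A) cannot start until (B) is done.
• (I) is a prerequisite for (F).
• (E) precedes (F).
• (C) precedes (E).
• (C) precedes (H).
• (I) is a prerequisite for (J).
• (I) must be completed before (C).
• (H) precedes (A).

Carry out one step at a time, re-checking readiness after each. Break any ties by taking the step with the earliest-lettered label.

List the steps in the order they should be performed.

(D), (B), (I), (C), (E), (F), (H), (A), (G), (J)

Only (D) has no prerequisites, so it is first.
(B) and (I) are both available; (B) has the earlier label → (B).
(I) needed (D), now all done → (I).
(C) needed (I), now all done → (C).
Ready: (E) and (H). (E) has the earlier label → (E).
Now (F), (H) and (J) have their prerequisites met. (F) has the earlier label, so (F) next.
Ready: (H) and (J). (H) has the earlier label → (H).
Ready: (A), (G) and (J). (A) has the earlier label → (A).
(G) and (J) are both available; (G) has the earlier label → (G).
That leaves (J) as the only ready step → (J).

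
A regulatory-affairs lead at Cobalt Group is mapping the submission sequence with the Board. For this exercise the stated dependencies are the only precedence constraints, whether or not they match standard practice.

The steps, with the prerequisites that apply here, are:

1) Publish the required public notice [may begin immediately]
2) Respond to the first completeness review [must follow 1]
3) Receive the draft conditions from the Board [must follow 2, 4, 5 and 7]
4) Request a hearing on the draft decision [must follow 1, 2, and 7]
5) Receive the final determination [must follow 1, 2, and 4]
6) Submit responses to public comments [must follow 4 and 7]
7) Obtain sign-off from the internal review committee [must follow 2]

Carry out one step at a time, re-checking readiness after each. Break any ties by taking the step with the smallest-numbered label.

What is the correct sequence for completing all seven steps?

1, 2, 7, 4, 5, 3, 6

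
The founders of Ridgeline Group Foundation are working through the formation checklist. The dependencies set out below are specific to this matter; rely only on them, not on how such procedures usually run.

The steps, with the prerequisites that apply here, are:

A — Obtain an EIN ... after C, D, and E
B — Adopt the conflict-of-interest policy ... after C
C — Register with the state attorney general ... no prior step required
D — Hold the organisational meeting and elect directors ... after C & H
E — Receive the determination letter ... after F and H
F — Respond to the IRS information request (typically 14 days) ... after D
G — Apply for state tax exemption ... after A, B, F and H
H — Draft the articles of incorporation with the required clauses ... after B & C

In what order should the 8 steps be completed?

Only C has no prerequisites, so it is first.
B is the only step now ready → B.
That leaves H as the only ready step → H.
D needed C and H, now all done → D.
F needed D, now all done → F.
E needed F and H, now all done → E.
That leaves A as the only ready step → A.
G is the only step now ready → G.

C → B → H → D → F → E → A → G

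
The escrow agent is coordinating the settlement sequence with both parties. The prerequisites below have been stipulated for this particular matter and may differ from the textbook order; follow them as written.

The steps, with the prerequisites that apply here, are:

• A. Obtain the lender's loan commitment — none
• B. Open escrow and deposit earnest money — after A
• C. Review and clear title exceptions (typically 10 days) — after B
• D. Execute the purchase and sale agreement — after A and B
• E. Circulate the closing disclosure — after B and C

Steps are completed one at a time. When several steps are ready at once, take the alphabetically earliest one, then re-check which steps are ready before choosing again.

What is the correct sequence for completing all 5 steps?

A is the only step with nothing outstanding, so it goes first.
B needed A, now all done → B.
Ready: C and D. C has the earlier label → C.
Now D and E have their prerequisites met. D has the earlier label, so D next.
E is the only step now ready → E.

A → B → C → D → E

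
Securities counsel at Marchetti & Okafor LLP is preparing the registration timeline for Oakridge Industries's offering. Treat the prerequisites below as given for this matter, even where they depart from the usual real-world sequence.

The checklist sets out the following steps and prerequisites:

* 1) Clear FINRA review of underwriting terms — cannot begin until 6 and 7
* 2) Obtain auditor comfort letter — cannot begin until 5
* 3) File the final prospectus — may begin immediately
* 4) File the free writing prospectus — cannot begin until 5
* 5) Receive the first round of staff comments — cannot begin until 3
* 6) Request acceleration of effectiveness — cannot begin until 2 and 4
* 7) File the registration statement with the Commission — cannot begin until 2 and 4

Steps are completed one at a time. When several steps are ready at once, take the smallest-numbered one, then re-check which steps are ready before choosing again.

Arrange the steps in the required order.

3 is the only step with nothing outstanding, so it goes first.
5 needed 3, now all done → 5.
Ready: 2 and 4. 2 has the earlier label → 2.
4 needed 5, now all done → 4.
Ready: 6 and 7. 6 has the earlier label → 6.
That leaves 7 as the only ready step → 7.
1 needed 6 and 7, now all done → 1.

3 → 5 → 2 → 4 → 6 → 7 → 1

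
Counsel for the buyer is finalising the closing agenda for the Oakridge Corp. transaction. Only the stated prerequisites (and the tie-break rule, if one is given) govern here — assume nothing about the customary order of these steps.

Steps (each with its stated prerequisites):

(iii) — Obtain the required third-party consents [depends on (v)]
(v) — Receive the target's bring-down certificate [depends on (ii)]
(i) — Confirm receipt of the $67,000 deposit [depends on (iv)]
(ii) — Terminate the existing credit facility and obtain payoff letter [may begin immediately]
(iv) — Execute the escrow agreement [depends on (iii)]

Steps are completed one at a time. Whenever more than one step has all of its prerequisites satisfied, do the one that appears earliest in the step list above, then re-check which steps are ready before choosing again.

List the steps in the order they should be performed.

(ii) (v) (iii) (iv) (i)

Only (ii) has no prerequisites, so it is first.
(v) needed (ii), now all done → (v).
That leaves (iii) as the only ready step → (iii).
That leaves (iv) as the only ready step → (iv).
Next only (i) has its prerequisites met → (i).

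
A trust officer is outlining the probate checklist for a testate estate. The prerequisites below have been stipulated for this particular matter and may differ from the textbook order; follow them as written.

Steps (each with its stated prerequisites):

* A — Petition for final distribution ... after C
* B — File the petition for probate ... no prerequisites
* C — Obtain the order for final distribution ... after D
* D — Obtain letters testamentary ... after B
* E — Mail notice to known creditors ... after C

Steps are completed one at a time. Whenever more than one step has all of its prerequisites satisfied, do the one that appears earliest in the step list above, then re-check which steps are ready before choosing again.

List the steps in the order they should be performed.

B D C A E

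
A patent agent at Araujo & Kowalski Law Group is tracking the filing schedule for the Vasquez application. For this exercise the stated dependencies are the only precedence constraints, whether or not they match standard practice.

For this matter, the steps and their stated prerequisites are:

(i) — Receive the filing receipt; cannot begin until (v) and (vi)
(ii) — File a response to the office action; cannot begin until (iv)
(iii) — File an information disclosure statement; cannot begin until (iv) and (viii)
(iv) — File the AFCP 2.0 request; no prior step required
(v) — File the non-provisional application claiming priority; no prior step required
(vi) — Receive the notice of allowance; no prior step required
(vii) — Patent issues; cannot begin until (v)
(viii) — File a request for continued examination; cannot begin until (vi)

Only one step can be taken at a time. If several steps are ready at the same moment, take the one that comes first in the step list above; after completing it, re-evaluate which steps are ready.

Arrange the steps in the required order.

Nothing is required for (iv), (v) and (vi). (iv) is listed earlier → (iv) first.
Now (ii), (v) and (vi) have their prerequisites met. (ii) is listed earlier, so (ii) next.
(v) and (vi) are both available; (v) is listed earlier → (v).
(vi) and (vii) are both available; (vi) is listed earlier → (vi).
Now (i), (vii) and (viii) have their prerequisites met. (i) is listed earlier, so (i) next.
Now (vii) and (viii) have their prerequisites met. (vii) is listed earlier, so (vii) next.
That leaves (viii) as the only ready step → (viii).
(iii) needed (iv) and (viii), now all done → (iii).

(iv) → (ii) → (v) → (vi) → (i) → (vii) → (viii) → (iii)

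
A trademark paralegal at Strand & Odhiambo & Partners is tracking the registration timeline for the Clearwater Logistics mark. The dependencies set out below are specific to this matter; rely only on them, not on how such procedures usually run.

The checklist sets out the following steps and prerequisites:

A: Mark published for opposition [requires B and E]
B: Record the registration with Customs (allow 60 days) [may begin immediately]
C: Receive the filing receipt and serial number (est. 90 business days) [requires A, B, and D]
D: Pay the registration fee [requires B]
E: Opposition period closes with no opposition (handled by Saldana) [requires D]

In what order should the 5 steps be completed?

B, D, E, A, C

B is the only step with nothing outstanding, so it goes first.
That leaves D as the only ready step → D.
E is the only step now ready → E.
A is the only step now ready → A.
C is the only step now ready → C.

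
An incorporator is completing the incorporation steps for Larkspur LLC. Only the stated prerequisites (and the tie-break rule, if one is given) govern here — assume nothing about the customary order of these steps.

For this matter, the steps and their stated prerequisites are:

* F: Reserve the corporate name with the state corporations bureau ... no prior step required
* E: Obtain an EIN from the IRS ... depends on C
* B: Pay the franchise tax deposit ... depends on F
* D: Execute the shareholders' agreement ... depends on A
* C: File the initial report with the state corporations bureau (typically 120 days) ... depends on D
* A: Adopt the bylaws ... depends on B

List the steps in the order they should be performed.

F, B, A, D, C, E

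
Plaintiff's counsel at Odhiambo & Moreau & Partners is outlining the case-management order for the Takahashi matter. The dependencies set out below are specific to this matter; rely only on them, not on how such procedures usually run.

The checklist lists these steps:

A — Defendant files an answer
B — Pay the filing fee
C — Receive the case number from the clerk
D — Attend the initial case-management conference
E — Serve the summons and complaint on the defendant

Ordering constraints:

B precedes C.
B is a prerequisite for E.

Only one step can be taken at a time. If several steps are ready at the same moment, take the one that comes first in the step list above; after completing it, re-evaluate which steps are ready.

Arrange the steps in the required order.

A → B → C → D → E

Nothing is required for A, B and D. A is listed earlier → A first.
B and D are both available; B is listed earlier → B.
C and E now also ready, so the ready set is {C, D, E}; C is listed earlier → C.
D and E are both available; D is listed earlier → D.
E needed B, now all done → E.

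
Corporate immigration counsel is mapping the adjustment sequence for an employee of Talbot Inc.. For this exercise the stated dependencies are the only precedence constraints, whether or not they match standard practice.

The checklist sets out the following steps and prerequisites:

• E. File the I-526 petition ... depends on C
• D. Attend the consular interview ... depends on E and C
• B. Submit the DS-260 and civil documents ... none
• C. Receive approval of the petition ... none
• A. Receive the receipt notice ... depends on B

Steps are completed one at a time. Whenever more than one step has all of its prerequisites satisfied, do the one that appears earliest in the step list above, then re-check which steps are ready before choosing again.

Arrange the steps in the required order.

B C E D A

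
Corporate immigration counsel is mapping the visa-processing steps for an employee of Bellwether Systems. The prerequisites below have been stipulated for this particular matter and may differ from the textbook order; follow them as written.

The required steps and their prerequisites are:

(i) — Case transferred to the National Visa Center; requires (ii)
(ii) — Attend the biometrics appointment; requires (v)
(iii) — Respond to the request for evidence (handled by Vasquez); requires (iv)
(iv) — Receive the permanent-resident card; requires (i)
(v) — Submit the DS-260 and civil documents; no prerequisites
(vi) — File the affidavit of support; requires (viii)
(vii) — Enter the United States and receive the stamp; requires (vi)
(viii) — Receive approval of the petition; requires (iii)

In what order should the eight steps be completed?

(v), (ii), (i), (iv), (iii), (viii), (vi), (vii)

(v) has no prerequisites → (v) first.
Next only (ii) has its prerequisites met → (ii).
Next only (i) has its prerequisites met → (i).
That leaves (iv) as the only ready step → (iv).
(iii) is the only step now ready → (iii).
(viii) needed (iii), now all done → (viii).
That leaves (vi) as the only ready step → (vi).
Next only (vii) has its prerequisites met → (vii).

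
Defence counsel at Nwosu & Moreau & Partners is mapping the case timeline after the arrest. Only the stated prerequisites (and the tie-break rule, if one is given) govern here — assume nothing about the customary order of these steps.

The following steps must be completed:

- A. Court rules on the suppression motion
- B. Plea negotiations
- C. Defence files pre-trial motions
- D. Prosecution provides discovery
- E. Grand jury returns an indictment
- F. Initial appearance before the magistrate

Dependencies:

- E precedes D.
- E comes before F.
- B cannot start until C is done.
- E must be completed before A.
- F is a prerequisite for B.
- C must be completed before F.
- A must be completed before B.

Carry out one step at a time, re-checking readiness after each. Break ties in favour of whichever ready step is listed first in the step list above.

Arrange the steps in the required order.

C and E have no prerequisites; C is listed earlier, so C is first.
That leaves E as the only ready step → E.
Now A, D and F have their prerequisites met. A is listed earlier, so A next.
Ready: D and F. D is listed earlier → D.
Next only F has its prerequisites met → F.
B needed A, C and F, now all done → B.

C, E, A, D, F, B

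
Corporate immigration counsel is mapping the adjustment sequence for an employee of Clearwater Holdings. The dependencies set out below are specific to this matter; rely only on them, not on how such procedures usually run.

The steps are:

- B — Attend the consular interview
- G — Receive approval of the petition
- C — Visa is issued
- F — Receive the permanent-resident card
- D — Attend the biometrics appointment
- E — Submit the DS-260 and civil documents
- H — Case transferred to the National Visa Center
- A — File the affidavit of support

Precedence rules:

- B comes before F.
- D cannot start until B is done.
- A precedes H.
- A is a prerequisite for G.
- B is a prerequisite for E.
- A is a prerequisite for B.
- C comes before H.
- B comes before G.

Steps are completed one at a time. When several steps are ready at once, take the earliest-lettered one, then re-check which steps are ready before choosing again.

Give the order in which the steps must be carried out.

A B C D E F G H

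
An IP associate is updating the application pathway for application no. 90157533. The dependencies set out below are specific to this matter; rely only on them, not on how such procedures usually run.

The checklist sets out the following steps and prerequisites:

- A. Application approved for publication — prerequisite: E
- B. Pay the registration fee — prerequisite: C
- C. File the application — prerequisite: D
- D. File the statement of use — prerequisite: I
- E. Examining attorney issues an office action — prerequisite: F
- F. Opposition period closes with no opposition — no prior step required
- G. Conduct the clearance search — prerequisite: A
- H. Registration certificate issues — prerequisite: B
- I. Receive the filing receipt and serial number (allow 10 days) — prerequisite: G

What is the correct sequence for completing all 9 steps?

F, E, A, G, I, D, C, B, H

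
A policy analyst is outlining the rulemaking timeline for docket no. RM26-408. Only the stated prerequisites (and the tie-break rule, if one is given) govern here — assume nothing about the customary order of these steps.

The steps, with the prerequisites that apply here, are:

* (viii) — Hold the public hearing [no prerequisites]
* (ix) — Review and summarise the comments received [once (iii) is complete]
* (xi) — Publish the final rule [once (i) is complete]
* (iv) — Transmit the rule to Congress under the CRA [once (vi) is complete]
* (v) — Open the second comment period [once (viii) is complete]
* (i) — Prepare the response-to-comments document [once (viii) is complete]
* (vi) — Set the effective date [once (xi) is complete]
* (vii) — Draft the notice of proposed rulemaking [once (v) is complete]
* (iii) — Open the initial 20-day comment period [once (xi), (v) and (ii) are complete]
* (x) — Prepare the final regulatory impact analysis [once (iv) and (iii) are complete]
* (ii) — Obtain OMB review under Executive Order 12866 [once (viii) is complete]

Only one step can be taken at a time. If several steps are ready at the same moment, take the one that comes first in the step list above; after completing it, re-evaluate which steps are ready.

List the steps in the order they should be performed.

(viii) is the only step with nothing outstanding, so it goes first.
Ready: (v), (i) and (ii). (v) is listed earlier → (v).
(vii) now also ready, so the ready set is {(i), (vii), (ii)}; (i) is listed earlier → (i).
(xi) now also ready, so the ready set is {(xi), (vii), (ii)}; (xi) is listed earlier → (xi).
(vi) now also ready, so the ready set is {(vi), (vii), (ii)}; (vi) is listed earlier → (vi).
Ready: (iv), (vii) and (ii). (iv) is listed earlier → (iv).
Ready: (vii) and (ii). (vii) is listed earlier → (vii).
(ii) needed (viii), now all done → (ii).
(iii) is the only step now ready → (iii).
(ix) and (x) are both available; (ix) is listed earlier → (ix).
(x) needed (iv) and (iii), now all done → (x).

(viii), (v), (i), (xi), (vi), (iv), (vii), (ii), (iii), (ix), (x)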